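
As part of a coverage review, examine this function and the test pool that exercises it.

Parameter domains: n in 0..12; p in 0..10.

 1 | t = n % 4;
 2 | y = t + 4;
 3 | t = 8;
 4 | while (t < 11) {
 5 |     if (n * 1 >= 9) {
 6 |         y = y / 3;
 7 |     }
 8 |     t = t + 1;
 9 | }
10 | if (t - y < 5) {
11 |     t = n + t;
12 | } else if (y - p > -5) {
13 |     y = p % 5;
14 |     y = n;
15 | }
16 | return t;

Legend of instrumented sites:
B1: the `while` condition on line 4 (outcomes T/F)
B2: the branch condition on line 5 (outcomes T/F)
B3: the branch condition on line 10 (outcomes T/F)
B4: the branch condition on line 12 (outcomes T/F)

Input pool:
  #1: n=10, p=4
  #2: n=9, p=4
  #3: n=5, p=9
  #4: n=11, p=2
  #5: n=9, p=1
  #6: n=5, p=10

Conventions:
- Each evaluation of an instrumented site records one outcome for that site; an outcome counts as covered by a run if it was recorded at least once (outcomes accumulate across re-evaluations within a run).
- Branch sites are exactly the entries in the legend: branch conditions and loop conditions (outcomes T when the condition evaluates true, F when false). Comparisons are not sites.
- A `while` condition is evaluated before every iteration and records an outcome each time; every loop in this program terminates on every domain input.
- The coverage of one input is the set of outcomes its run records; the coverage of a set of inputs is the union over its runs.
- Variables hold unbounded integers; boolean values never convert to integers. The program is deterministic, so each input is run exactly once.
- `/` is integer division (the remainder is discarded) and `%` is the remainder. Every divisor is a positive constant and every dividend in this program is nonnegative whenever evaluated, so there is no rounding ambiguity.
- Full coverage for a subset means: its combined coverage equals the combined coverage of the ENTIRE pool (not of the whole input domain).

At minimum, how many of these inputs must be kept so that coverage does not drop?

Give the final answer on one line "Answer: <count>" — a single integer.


input #1 (n=10, p=4): events B1->T, B2->T, B1->T, B2->T, B1->T, B2->T, B1->F, B3->F, B4->T; covers B1=T, B1=F, B2=T, B3=F, B4=T
input #2 (n=9, p=4): events B1->T, B2->T, B1->T, B2->T, B1->T, B2->T, B1->F, B3->F, B4->T; covers B1=T, B1=F, B2=T, B3=F, B4=T
input #3 (n=5, p=9): events B1->T, B2->F, B1->T, B2->F, B1->T, B2->F, B1->F, B3->F, B4->T; covers B1=T, B1=F, B2=F, B3=F, B4=T
input #4 (n=11, p=2): events B1->T, B2->T, B1->T, B2->T, B1->T, B2->T, B1->F, B3->F, B4->T; covers B1=T, B1=F, B2=T, B3=F, B4=T
input #5 (n=9, p=1): events B1->T, B2->T, B1->T, B2->T, B1->T, B2->T, B1->F, B3->F, B4->T; covers B1=T, B1=F, B2=T, B3=F, B4=T
input #6 (n=5, p=10): events B1->T, B2->F, B1->T, B2->F, B1->T, B2->F, B1->F, B3->F, B4->F; covers B1=T, B1=F, B2=F, B3=F, B4=F
together the pool reaches 7 outcomes: B1=T, B1=F, B2=T, B2=F, B3=F, B4=T, B4=F
checked all size-1 subsets: none covers 7 outcomes (max 5/7)
at size 2, {1, 6} reaches all 7 outcomes; every lexicographically earlier size-2 subset fails
Answer: 2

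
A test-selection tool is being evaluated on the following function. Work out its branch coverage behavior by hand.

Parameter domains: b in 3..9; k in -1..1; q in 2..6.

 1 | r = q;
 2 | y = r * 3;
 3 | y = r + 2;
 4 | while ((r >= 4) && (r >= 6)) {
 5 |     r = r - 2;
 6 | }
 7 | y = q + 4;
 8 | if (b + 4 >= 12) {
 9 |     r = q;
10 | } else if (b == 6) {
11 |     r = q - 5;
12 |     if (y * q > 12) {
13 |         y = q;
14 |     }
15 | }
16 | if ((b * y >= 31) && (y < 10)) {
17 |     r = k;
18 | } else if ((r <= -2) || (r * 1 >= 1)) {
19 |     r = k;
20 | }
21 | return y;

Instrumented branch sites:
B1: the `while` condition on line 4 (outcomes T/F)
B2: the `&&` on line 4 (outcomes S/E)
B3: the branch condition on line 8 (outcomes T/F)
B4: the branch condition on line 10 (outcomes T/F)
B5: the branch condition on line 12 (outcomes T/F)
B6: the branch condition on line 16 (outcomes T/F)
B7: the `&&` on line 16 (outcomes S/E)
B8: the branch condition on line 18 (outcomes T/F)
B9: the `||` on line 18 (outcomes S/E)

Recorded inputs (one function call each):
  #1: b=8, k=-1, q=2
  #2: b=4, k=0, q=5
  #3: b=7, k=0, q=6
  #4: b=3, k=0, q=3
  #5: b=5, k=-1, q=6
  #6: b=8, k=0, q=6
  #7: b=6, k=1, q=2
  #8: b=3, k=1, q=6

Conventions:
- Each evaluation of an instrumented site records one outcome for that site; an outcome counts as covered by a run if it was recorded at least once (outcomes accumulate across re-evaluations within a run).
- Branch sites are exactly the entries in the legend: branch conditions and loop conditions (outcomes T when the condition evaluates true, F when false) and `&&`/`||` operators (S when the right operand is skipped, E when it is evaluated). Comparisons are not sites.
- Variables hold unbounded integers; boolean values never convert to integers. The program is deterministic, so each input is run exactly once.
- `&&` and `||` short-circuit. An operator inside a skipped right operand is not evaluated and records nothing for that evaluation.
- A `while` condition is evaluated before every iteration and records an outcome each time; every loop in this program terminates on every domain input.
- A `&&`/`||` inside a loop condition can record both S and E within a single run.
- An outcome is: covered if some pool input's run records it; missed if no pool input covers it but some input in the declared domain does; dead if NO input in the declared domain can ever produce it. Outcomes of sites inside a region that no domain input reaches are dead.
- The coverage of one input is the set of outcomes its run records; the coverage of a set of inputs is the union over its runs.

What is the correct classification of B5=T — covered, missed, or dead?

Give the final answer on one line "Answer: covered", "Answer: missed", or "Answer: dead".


no pool input records B5=T
but domain input (b=6, k=-1, q=3) does record it -> reachable, so missed
Answer: missed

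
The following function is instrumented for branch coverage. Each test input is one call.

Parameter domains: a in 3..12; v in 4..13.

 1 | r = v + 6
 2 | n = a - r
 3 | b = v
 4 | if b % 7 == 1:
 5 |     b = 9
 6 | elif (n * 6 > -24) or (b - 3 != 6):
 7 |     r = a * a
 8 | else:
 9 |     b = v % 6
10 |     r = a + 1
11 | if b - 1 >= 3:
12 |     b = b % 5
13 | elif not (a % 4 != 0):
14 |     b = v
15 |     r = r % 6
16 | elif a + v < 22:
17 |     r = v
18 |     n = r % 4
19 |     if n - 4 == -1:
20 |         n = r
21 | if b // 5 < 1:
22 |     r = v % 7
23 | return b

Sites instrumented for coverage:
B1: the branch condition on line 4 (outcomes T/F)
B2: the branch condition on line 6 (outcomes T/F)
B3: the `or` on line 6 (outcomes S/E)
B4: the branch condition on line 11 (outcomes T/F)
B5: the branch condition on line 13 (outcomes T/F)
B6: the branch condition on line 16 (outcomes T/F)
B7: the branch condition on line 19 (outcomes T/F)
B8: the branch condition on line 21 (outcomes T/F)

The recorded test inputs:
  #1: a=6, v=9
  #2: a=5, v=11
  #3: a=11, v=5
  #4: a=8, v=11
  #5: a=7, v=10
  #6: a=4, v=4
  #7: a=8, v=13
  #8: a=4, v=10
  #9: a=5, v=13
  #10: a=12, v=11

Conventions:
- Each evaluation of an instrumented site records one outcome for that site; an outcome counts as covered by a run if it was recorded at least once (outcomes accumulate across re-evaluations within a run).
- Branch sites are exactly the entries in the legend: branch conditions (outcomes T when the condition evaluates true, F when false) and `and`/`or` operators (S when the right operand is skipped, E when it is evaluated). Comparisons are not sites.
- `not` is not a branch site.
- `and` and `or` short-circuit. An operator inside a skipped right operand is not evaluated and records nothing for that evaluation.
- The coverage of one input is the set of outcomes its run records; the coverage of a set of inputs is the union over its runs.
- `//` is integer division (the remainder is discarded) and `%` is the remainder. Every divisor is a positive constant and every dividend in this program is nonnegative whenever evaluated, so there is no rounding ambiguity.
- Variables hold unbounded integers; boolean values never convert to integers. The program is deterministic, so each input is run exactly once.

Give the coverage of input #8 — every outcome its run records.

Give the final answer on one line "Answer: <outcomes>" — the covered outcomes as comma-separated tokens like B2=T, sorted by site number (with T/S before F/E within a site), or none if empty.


Event log for input #8 (a=4, v=10):
  B1->F, B3->E, B2->T, B4->T, B8->T
collecting distinct outcomes: B1=F, B2=T, B3=E, B4=T, B8=T
Answer: B1=F, B2=T, B3=E, B4=T, B8=T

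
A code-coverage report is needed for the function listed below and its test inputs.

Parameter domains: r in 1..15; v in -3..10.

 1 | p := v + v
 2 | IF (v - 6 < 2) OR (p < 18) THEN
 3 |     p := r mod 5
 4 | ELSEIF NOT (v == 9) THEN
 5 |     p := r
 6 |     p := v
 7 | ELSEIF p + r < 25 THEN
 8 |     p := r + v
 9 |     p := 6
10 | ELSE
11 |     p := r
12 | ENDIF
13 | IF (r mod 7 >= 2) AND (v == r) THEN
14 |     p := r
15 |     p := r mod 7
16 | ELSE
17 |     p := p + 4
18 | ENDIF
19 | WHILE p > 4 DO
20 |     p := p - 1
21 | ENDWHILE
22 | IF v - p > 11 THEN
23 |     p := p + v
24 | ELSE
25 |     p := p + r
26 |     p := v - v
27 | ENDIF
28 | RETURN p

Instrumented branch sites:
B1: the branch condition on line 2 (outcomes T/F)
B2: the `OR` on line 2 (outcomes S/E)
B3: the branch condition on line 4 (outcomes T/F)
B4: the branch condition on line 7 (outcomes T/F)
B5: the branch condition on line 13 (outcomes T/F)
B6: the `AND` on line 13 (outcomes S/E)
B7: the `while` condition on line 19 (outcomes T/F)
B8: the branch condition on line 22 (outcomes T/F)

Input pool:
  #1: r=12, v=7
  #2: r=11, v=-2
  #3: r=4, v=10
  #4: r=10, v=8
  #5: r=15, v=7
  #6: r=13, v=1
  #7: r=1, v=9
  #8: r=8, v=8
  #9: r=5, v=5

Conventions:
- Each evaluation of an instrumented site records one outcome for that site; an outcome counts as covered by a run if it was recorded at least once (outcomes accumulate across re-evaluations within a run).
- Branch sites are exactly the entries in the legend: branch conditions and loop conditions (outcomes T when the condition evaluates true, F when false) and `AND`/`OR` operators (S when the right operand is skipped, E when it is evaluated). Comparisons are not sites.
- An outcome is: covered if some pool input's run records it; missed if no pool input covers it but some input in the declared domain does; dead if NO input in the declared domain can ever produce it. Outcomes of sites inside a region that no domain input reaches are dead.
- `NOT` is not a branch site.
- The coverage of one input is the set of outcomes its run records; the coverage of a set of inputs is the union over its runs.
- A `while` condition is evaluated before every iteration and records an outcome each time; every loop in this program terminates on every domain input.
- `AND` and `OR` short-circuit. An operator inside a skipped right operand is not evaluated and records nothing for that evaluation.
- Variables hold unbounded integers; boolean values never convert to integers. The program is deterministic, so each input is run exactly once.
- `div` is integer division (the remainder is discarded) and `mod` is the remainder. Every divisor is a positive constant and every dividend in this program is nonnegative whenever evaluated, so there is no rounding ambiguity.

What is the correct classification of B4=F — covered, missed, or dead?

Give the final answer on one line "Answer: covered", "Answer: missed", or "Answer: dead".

no pool input records B4=F
but domain input (r=7, v=9) does record it -> reachable, so missed

Answer: missed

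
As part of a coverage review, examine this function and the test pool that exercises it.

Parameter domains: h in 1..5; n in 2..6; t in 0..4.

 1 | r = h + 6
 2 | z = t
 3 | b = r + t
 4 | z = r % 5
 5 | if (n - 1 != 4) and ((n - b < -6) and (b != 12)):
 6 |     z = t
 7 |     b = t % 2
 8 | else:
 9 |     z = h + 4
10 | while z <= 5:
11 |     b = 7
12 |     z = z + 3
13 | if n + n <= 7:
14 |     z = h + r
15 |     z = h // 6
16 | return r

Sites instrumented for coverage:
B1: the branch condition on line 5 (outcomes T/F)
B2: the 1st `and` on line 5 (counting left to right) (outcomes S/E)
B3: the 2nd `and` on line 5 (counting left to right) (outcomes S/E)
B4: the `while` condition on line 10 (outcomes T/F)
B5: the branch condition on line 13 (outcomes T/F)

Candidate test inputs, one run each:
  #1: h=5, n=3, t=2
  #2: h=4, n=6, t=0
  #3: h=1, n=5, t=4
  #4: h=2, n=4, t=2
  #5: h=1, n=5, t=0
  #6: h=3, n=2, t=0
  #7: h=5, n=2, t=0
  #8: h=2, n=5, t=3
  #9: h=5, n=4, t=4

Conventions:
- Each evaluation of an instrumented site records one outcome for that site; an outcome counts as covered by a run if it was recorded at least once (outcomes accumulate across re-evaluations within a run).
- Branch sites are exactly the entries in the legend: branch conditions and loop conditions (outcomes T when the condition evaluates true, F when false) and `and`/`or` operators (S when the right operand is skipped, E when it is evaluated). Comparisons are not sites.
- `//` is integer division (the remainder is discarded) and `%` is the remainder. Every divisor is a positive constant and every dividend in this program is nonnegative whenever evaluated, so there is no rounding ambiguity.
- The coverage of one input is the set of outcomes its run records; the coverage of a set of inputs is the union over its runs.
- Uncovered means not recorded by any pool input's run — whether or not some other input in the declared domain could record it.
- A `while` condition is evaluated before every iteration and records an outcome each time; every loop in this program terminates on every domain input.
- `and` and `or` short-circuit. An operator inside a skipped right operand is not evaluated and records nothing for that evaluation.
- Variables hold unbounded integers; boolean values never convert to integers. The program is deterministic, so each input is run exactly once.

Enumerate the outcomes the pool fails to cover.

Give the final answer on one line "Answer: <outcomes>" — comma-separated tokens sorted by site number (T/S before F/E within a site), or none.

input #1, h=5, n=3, t=2: events B2->E, B3->E, B1->T, B4->T, B4->T, B4->F, B5->T; outcomes B1=T, B2=E, B3=E, B4=T, B4=F, B5=T
input #2, h=4, n=6, t=0: events B2->E, B3->S, B1->F, B4->F, B5->F; outcomes B1=F, B2=E, B3=S, B4=F, B5=F
input #3, h=1, n=5, t=4: events B2->S, B1->F, B4->T, B4->F, B5->F; outcomes B1=F, B2=S, B4=T, B4=F, B5=F
input #4, h=2, n=4, t=2: events B2->E, B3->S, B1->F, B4->F, B5->F; outcomes B1=F, B2=E, B3=S, B4=F, B5=F
input #5, h=1, n=5, t=0: events B2->S, B1->F, B4->T, B4->F, B5->F; outcomes B1=F, B2=S, B4=T, B4=F, B5=F
input #6, h=3, n=2, t=0: events B2->E, B3->E, B1->T, B4->T, B4->T, B4->F, B5->T; outcomes B1=T, B2=E, B3=E, B4=T, B4=F, B5=T
input #7, h=5, n=2, t=0: events B2->E, B3->E, B1->T, B4->T, B4->T, B4->F, B5->T; outcomes B1=T, B2=E, B3=E, B4=T, B4=F, B5=T
input #8, h=2, n=5, t=3: events B2->S, B1->F, B4->F, B5->F; outcomes B1=F, B2=S, B4=F, B5=F
input #9, h=5, n=4, t=4: events B2->E, B3->E, B1->T, B4->T, B4->F, B5->F; outcomes B1=T, B2=E, B3=E, B4=T, B4=F, B5=F
union over the pool: B1=T, B1=F, B2=S, B2=E, B3=S, B3=E, B4=T, B4=F, B5=T, B5=F
uncovered (0 of 10): none

Answer: none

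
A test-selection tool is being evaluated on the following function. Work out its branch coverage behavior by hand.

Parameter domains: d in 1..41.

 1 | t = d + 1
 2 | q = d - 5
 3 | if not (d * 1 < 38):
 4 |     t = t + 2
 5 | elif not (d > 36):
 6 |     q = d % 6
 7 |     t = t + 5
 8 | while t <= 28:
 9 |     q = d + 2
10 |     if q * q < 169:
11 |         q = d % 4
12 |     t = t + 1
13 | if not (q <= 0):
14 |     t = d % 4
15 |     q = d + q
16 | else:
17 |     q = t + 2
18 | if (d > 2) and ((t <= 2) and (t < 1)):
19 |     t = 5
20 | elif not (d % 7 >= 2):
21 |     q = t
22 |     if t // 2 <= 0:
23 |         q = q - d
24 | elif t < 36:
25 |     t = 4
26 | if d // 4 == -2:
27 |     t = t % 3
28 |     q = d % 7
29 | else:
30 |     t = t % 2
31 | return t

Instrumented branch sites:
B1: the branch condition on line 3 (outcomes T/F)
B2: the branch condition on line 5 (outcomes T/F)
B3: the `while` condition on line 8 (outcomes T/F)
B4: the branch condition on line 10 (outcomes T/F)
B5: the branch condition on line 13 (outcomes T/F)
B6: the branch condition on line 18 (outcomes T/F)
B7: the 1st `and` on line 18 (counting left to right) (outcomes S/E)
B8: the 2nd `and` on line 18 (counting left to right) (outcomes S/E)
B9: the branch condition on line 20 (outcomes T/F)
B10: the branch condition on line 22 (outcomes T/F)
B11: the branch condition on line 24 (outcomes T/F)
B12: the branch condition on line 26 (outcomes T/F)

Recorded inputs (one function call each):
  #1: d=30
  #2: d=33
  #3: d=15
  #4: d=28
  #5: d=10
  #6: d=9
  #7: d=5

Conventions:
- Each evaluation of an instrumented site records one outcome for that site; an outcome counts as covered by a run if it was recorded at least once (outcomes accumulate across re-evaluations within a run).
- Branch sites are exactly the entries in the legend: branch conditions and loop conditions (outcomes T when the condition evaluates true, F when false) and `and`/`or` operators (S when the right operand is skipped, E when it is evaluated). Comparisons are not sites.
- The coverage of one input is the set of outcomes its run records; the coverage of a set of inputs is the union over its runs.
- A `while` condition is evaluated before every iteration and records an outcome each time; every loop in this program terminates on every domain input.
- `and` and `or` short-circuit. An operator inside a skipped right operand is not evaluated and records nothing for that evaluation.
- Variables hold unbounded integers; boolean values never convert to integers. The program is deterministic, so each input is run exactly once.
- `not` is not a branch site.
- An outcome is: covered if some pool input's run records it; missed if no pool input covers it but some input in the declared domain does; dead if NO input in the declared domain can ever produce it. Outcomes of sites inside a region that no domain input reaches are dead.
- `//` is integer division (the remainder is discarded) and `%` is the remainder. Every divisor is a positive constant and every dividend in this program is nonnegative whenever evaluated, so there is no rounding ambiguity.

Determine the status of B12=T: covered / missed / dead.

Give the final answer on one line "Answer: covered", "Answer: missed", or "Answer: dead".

no pool input records B12=T
checking all 41 inputs in the declared domain: B12=T is never recorded -> dead

Answer: dead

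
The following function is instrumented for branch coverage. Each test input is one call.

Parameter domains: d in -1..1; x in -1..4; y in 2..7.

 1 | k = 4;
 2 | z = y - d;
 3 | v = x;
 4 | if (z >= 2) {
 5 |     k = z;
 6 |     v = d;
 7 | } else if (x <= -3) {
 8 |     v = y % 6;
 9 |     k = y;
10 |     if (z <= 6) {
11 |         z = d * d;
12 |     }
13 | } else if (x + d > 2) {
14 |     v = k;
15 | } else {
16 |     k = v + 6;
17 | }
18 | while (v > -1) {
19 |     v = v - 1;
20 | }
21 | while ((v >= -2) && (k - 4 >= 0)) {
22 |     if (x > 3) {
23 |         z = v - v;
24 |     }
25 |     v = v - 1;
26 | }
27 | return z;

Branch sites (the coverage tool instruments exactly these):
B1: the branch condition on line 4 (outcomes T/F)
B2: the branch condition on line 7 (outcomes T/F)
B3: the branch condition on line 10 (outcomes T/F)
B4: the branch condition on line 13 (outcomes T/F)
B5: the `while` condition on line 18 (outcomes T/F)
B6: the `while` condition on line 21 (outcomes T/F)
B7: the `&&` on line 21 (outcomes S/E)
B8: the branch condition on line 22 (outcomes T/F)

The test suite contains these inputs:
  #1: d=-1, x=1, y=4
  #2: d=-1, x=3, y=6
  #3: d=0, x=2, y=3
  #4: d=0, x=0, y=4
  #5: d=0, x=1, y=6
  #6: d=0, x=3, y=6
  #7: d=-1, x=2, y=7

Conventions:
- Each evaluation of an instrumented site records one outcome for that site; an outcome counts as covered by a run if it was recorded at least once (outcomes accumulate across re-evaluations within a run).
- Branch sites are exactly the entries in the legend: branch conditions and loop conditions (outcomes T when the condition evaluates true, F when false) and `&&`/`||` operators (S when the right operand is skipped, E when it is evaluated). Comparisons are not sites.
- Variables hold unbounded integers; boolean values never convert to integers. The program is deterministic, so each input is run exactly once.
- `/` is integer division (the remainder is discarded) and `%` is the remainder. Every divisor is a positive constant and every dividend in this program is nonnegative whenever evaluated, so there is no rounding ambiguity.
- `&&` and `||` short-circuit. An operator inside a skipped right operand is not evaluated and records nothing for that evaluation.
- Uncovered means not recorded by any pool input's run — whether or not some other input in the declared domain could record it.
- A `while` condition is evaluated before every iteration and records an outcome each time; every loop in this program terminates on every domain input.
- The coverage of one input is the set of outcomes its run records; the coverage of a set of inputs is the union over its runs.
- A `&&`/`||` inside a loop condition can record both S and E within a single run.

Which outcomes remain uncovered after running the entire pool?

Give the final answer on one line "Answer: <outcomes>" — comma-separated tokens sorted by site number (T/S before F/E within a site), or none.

input #1, d=-1, x=1, y=4: outcomes B1=T, B5=F, B6=T, B6=F, B7=S, B7=E, B8=F
input #2, d=-1, x=3, y=6: outcomes B1=T, B5=F, B6=T, B6=F, B7=S, B7=E, B8=F
input #3, d=0, x=2, y=3: outcomes B1=T, B5=T, B5=F, B6=F, B7=E
input #4, d=0, x=0, y=4: outcomes B1=T, B5=T, B5=F, B6=T, B6=F, B7=S, B7=E, B8=F
input #5, d=0, x=1, y=6: outcomes B1=T, B5=T, B5=F, B6=T, B6=F, B7=S, B7=E, B8=F
input #6, d=0, x=3, y=6: outcomes B1=T, B5=T, B5=F, B6=T, B6=F, B7=S, B7=E, B8=F
input #7, d=-1, x=2, y=7: outcomes B1=T, B5=F, B6=T, B6=F, B7=S, B7=E, B8=F
union over the pool: B1=T, B5=T, B5=F, B6=T, B6=F, B7=S, B7=E, B8=F
uncovered (8 of 16): B1=F, B2=T, B2=F, B3=T, B3=F, B4=T, B4=F, B8=T

Answer: B1=F, B2=T, B2=F, B3=T, B3=F, B4=T, B4=F, B8=T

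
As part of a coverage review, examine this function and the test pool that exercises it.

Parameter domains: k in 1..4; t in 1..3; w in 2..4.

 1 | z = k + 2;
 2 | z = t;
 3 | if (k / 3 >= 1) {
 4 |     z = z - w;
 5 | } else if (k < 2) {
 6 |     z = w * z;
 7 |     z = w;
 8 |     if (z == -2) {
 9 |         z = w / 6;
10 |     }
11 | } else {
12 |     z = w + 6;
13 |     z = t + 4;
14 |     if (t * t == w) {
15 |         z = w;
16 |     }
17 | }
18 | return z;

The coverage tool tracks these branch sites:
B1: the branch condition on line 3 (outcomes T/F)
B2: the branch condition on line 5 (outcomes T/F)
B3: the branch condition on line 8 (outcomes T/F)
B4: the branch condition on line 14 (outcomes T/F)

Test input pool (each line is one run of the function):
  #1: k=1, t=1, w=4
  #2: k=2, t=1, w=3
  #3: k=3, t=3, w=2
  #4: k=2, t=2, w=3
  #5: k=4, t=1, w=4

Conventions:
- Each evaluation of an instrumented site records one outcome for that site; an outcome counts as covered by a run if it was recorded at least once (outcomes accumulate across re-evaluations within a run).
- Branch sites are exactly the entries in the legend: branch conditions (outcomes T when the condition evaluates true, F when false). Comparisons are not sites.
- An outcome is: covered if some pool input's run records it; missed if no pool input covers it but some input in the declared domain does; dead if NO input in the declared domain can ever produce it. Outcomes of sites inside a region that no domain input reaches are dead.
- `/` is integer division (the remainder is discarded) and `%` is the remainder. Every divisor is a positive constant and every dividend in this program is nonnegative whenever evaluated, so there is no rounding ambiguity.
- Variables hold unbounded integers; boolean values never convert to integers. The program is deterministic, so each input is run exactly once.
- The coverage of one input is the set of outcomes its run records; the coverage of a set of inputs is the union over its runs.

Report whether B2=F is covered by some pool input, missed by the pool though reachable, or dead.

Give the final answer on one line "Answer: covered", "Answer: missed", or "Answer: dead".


B2=F is recorded by pool input(s) 2, 4 -> covered
Answer: covered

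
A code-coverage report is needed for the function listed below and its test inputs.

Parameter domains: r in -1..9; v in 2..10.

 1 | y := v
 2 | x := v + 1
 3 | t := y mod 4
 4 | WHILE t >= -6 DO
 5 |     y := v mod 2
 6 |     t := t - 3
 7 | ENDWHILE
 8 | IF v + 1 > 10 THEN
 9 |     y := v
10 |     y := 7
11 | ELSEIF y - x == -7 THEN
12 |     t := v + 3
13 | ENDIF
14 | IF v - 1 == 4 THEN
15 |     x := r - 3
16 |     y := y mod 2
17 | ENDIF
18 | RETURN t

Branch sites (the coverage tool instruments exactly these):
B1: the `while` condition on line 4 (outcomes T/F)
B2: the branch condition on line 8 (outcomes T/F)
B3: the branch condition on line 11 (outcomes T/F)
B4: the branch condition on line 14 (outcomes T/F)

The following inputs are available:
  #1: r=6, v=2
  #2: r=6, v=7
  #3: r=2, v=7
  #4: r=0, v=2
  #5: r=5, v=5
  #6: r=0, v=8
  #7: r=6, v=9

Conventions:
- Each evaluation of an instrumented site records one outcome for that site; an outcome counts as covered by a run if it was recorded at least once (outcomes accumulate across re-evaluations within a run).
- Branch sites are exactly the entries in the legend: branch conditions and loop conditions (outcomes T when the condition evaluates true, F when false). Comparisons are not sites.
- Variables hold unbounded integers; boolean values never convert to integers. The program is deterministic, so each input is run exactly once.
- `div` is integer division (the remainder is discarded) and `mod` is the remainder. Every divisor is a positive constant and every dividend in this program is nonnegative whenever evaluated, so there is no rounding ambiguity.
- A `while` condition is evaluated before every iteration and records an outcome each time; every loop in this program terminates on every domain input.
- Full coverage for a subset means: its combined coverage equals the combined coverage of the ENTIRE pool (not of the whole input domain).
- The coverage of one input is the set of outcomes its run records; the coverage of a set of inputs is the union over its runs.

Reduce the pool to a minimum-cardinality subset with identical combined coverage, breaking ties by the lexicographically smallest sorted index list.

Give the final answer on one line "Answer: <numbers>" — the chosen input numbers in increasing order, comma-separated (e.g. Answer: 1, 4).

test 1 (r=6, v=2) fires B1->T, B1->T, B1->T, B1->F, B2->F, B3->F, B4->F; hits B1=T, B1=F, B2=F, B3=F, B4=F
test 2 (r=6, v=7) fires B1->T, B1->T, B1->T, B1->T, B1->F, B2->F, B3->T, B4->F; hits B1=T, B1=F, B2=F, B3=T, B4=F
test 3 (r=2, v=7) fires B1->T, B1->T, B1->T, B1->T, B1->F, B2->F, B3->T, B4->F; hits B1=T, B1=F, B2=F, B3=T, B4=F
test 4 (r=0, v=2) fires B1->T, B1->T, B1->T, B1->F, B2->F, B3->F, B4->F; hits B1=T, B1=F, B2=F, B3=F, B4=F
test 5 (r=5, v=5) fires B1->T, B1->T, B1->T, B1->F, B2->F, B3->F, B4->T; hits B1=T, B1=F, B2=F, B3=F, B4=T
test 6 (r=0, v=8) fires B1->T, B1->T, B1->T, B1->F, B2->F, B3->F, B4->F; hits B1=T, B1=F, B2=F, B3=F, B4=F
test 7 (r=6, v=9) fires B1->T, B1->T, B1->T, B1->F, B2->F, B3->F, B4->F; hits B1=T, B1=F, B2=F, B3=F, B4=F
the full pool covers 7 outcomes: B1=T, B1=F, B2=F, B3=T, B3=F, B4=T, B4=F
no size-1 subset reaches all 7 outcomes (best union: 5/7)
size 2: inputs {2, 5} cover all 7 outcomes, and no lexicographically smaller subset of this size does

Answer: 2, 5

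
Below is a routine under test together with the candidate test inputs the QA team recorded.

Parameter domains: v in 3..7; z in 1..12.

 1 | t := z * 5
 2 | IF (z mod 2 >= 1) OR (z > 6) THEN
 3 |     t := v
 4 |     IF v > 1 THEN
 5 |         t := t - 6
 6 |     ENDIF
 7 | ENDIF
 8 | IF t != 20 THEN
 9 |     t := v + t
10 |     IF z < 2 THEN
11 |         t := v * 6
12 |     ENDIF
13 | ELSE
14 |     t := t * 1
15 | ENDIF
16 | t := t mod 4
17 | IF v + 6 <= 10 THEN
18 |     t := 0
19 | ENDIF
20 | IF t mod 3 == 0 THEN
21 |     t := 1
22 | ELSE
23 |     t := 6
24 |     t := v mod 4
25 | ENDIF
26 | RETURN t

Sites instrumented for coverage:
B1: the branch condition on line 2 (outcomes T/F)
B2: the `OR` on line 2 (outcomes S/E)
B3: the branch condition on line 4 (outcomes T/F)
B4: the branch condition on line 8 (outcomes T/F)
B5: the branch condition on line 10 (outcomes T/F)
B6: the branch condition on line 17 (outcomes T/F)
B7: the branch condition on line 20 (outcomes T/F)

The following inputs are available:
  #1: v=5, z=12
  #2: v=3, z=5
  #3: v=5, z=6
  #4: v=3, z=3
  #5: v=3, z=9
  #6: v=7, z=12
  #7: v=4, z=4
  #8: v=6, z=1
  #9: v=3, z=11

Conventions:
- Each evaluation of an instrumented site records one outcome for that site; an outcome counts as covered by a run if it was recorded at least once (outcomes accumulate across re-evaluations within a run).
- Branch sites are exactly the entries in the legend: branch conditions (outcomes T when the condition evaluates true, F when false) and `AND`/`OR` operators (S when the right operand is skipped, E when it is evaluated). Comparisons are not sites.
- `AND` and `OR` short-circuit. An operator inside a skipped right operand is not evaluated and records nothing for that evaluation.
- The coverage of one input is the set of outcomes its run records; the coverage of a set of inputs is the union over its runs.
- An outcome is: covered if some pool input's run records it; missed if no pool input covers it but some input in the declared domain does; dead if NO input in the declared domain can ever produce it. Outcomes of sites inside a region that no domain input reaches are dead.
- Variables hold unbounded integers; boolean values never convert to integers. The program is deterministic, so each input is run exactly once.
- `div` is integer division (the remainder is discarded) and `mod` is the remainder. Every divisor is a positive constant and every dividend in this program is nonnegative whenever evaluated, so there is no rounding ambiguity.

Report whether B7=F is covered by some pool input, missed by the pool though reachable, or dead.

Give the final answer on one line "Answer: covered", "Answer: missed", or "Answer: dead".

no pool input records B7=F
but domain input (v=5, z=1) does record it -> reachable, so missed

Answer: missed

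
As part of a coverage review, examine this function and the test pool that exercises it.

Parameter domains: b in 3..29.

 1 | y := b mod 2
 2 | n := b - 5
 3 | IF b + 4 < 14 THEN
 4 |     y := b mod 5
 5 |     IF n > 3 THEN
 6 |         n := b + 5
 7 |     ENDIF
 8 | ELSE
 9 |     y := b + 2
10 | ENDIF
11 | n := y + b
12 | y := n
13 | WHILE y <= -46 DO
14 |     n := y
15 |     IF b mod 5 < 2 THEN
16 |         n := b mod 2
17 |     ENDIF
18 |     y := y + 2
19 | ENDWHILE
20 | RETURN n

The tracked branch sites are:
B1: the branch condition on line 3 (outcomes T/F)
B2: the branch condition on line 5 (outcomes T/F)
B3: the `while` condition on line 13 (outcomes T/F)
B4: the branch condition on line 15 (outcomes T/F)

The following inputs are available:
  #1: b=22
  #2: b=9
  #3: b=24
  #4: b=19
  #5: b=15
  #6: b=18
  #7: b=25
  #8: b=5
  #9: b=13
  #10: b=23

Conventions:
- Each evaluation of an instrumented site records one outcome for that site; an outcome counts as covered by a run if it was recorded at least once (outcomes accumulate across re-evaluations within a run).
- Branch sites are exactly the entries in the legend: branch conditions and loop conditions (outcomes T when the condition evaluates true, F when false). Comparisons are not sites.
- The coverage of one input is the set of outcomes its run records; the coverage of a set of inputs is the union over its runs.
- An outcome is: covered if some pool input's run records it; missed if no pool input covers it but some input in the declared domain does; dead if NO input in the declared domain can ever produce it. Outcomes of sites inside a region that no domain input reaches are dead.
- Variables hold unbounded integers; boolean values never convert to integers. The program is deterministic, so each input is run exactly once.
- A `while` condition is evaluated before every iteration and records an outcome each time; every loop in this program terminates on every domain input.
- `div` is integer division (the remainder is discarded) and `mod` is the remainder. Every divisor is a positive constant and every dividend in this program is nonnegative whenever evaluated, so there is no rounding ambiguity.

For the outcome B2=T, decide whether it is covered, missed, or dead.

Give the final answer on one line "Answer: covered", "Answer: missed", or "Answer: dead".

B2=T is recorded by pool input(s) 2 -> covered

Answer: covered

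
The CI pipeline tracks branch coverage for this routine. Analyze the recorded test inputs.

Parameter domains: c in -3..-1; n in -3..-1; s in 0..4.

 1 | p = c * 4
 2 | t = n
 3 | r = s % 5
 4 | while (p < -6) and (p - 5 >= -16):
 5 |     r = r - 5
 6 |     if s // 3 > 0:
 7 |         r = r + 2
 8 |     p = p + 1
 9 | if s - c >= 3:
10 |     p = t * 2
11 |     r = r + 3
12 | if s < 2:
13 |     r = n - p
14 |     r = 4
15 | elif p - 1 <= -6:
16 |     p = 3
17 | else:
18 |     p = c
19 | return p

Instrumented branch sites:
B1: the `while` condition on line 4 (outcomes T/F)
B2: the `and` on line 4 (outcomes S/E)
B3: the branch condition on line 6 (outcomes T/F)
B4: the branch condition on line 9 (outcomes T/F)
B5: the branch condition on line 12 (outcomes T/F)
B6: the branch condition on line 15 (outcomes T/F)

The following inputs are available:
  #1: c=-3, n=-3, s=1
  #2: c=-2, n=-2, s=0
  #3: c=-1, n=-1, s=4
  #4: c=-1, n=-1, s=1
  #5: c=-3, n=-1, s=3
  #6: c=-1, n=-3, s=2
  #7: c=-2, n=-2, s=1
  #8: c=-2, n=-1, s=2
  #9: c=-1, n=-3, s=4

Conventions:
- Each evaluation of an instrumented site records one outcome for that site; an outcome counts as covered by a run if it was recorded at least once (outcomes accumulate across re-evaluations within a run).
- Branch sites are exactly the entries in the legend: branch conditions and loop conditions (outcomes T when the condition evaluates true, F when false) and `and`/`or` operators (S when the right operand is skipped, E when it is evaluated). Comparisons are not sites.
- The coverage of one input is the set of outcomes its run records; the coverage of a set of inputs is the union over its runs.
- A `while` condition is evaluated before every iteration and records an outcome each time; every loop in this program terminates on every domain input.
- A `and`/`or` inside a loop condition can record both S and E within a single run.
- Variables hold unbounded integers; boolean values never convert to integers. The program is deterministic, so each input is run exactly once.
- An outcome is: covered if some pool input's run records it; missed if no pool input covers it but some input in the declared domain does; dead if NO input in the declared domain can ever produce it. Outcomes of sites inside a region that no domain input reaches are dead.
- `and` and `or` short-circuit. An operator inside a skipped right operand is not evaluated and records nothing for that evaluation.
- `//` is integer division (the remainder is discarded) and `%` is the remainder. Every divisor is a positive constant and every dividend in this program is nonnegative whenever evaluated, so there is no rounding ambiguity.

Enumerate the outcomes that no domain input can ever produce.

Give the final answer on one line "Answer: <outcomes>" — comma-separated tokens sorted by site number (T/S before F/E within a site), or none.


exhaustive pass over the 45-input domain:
  reachable outcomes have witnesses, e.g. B1=T (e.g. c=-2, n=-3, s=0), B1=F (e.g. c=-3, n=-3, s=0), B2=S (e.g. c=-2, n=-3, s=0), B2=E (e.g. c=-3, n=-3, s=0)
Answer: none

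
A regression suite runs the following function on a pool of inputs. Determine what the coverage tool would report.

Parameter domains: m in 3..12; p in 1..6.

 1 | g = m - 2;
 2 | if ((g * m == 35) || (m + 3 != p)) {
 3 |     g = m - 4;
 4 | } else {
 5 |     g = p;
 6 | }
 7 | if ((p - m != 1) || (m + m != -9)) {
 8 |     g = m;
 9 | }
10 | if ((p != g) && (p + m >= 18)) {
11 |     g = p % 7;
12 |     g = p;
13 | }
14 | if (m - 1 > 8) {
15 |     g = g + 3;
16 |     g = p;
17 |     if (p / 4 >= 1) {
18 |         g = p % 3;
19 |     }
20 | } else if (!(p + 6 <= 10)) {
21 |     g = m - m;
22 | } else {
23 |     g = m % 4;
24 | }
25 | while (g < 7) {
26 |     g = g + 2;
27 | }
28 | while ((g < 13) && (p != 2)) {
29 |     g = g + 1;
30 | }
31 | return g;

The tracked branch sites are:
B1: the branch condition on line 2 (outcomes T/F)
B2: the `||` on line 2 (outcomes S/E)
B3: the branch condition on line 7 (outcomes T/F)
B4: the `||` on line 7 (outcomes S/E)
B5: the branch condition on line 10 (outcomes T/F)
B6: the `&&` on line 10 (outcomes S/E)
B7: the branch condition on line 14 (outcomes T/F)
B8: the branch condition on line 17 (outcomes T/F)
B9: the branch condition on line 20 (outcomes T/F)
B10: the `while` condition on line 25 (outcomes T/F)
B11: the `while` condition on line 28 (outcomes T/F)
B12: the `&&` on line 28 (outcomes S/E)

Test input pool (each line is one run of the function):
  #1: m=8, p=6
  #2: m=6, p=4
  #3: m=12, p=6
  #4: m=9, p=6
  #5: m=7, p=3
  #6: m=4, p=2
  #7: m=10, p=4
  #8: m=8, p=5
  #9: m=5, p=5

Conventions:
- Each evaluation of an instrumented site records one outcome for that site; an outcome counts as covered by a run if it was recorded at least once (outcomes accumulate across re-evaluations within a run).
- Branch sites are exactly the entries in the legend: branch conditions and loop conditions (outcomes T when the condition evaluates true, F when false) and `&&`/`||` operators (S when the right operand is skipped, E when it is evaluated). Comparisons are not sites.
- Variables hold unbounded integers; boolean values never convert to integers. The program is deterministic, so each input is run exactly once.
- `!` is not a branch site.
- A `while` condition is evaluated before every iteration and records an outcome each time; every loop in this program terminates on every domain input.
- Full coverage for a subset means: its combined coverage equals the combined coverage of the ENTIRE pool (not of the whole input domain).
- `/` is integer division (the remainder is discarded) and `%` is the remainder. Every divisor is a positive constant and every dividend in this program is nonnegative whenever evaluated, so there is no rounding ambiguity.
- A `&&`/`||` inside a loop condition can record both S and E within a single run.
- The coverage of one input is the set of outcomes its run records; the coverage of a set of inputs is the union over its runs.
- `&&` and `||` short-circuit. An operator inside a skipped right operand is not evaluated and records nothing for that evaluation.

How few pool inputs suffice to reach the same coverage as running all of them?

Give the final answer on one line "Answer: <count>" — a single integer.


#1 (m=8, p=6) -> B2->E, B1->T, B4->S, B3->T, B6->E, B5->F, B7->F, B9->T, B10->T, B10->T, B10->T, B10->T, B10->F, B12->E, ...; covered: B1=T, B2=E, B3=T, B4=S, B5=F, B6=E, B7=F, B9=T, B10=T, B10=F, B11=T, B11=F, B12=S, B12=E
#2 (m=6, p=4) -> B2->E, B1->T, B4->S, B3->T, B6->E, B5->F, B7->F, B9->F, B10->T, B10->T, B10->T, B10->F, B12->E, B11->T, ...; covered: B1=T, B2=E, B3=T, B4=S, B5=F, B6=E, B7=F, B9=F, B10=T, B10=F, B11=T, B11=F, B12=S, B12=E
#3 (m=12, p=6) -> B2->E, B1->T, B4->S, B3->T, B6->E, B5->T, B7->T, B8->T, B10->T, B10->T, B10->T, B10->T, B10->F, B12->E, ...; covered: B1=T, B2=E, B3=T, B4=S, B5=T, B6=E, B7=T, B8=T, B10=T, B10=F, B11=T, B11=F, B12=S, B12=E
#4 (m=9, p=6) -> B2->E, B1->T, B4->S, B3->T, B6->E, B5->F, B7->F, B9->T, B10->T, B10->T, B10->T, B10->T, B10->F, B12->E, ...; covered: B1=T, B2=E, B3=T, B4=S, B5=F, B6=E, B7=F, B9=T, B10=T, B10=F, B11=T, B11=F, B12=S, B12=E
#5 (m=7, p=3) -> B2->S, B1->T, B4->S, B3->T, B6->E, B5->F, B7->F, B9->F, B10->T, B10->T, B10->F, B12->E, B11->T, B12->E, ...; covered: B1=T, B2=S, B3=T, B4=S, B5=F, B6=E, B7=F, B9=F, B10=T, B10=F, B11=T, B11=F, B12=S, B12=E
#6 (m=4, p=2) -> B2->E, B1->T, B4->S, B3->T, B6->E, B5->F, B7->F, B9->F, B10->T, B10->T, B10->T, B10->T, B10->F, B12->E, ...; covered: B1=T, B2=E, B3=T, B4=S, B5=F, B6=E, B7=F, B9=F, B10=T, B10=F, B11=F, B12=E
#7 (m=10, p=4) -> B2->E, B1->T, B4->S, B3->T, B6->E, B5->F, B7->T, B8->T, B10->T, B10->T, B10->T, B10->F, B12->E, B11->T, ...; covered: B1=T, B2=E, B3=T, B4=S, B5=F, B6=E, B7=T, B8=T, B10=T, B10=F, B11=T, B11=F, B12=S, B12=E
#8 (m=8, p=5) -> B2->E, B1->T, B4->S, B3->T, B6->E, B5->F, B7->F, B9->T, B10->T, B10->T, B10->T, B10->T, B10->F, B12->E, ...; covered: B1=T, B2=E, B3=T, B4=S, B5=F, B6=E, B7=F, B9=T, B10=T, B10=F, B11=T, B11=F, B12=S, B12=E
#9 (m=5, p=5) -> B2->E, B1->T, B4->S, B3->T, B6->S, B5->F, B7->F, B9->T, B10->T, B10->T, B10->T, B10->T, B10->F, B12->E, ...; covered: B1=T, B2=E, B3=T, B4=S, B5=F, B6=S, B7=F, B9=T, B10=T, B10=F, B11=T, B11=F, B12=S, B12=E
together the pool reaches 20 outcomes: B1=T, B2=S, B2=E, B3=T, B4=S, B5=T, B5=F, B6=S, B6=E, B7=T, B7=F, B8=T, B9=T, B9=F, B10=T, B10=F, B11=T, B11=F, B12=S, B12=E
no size-1 subset reaches all 20 outcomes (best union: 14/20)
no size-2 subset reaches all 20 outcomes (best union: 18/20)
at size 3, {3, 5, 9} reaches all 20 outcomes; every lexicographically earlier size-3 subset fails
Answer: 3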